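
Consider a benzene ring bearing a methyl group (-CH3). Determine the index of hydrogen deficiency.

4

Atom tally by fragment:
  benzene ring core → C:6 H:6
  (− 1 ring H displaced by substituents)
  + CH3 → C:1 H:3
Element totals:
  C: 7
  H: 8
Molecular formula: C7H8.
DoU = (2C + 2 + N − H − X) / 2 = (2·7 + 2 + 0 − 8 − 0) / 2 = 4.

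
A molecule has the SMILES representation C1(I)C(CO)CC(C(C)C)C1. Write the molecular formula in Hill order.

C9H17IO

Atom tally by fragment:
  cyclopentane ring core → C:5 H:10
  (− 3 ring H displaced by substituents)
  + I → I:1
  + CH2OH → C:1 H:3 O:1
  + CH(CH3)2 → C:3 H:7
Element totals:
  C: 9
  H: 17
  I: 1
  O: 1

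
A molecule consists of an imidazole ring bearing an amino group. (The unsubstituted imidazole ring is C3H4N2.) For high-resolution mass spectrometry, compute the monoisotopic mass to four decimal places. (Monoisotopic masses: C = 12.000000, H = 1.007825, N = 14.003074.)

Atom tally by fragment:
  imidazole ring core → C:3 H:4 N:2
  (− 1 ring H displaced by substituents)
  + NH2 → N:1 H:2
Element totals:
  C: 3
  H: 5
  N: 3
Molecular formula: C3H5N3.
  M = 3(12.0) + 5(1.007825) + 3(14.003074)
    = 36.000000 + 5.039125 + 42.009222 = 83.048347

83.0483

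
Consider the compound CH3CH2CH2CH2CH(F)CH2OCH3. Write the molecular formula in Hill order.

C7H15FO

Atom tally by fragment:
  CH3 → C:1 H:3
  CH2 → C:1 H:2
  CH2 → C:1 H:2
  CH2 → C:1 H:2
  CH(F) → C:1 H:1 F:1
  CH2OCH3 → C:2 H:5 O:1
Element totals:
  C: 7
  H: 15
  F: 1
  O: 1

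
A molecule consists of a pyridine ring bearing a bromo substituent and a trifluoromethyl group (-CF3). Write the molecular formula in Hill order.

C6H3BrF3N

Atom tally by fragment:
  pyridine ring core → C:5 H:5 N:1
  (− 2 ring H displaced by substituents)
  + Br → Br:1
  + CF3 → C:1 F:3
Element totals:
  C: 6
  H: 3
  Br: 1
  F: 3
  N: 1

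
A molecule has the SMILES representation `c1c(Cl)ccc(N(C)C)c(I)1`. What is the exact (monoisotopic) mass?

Atom tally by fragment:
  benzene ring core → C:6 H:6
  (− 3 ring H displaced by substituents)
  + Cl → Cl:1
  + N(CH3)2 → N:1 C:2 H:6
  + I → I:1
Element totals:
  C: 8
  H: 9
  Cl: 1
  I: 1
  N: 1
Molecular formula: C8H9ClIN.
  M = 8(12.0) + 9(1.007825) + 34.968853 + 126.904472 + 14.003074
    = 96.000000 + 9.070425 + 34.968853 + 126.904472 + 14.003074 = 280.946824

280.9468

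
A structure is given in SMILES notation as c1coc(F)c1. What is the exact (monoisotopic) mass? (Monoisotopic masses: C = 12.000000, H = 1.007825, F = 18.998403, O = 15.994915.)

86.0168

Atom tally by fragment:
  furan ring core → C:4 H:4 O:1
  (− 1 ring H displaced by substituents)
  + F → F:1
Element totals:
  C: 4
  H: 3
  F: 1
  O: 1
Molecular formula: C4H3FO.
  M = 4(12.0) + 3(1.007825) + 18.998403 + 15.994915
    = 48.000000 + 3.023475 + 18.998403 + 15.994915 = 86.016793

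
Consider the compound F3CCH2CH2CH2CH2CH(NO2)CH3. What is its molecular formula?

Atom tally by fragment:
  F3CCH2 → C:2 H:2 F:3
  CH2 → C:1 H:2
  CH2 → C:1 H:2
  CH2 → C:1 H:2
  CH(NO2) → C:1 H:1 N:1 O:2
  CH3 → C:1 H:3
Element totals:
  C: 7
  H: 12
  F: 3
  N: 1
  O: 2

C7H12F3NO2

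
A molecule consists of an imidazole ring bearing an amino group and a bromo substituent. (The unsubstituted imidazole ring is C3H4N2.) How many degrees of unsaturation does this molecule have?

Atom tally by fragment:
  imidazole ring core → C:3 H:4 N:2
  (− 2 ring H displaced by substituents)
  + NH2 → N:1 H:2
  + Br → Br:1
Element totals:
  C: 3
  H: 4
  Br: 1
  N: 3
Molecular formula: C3H4BrN3.
DoU = (2C + 2 + N − H − X) / 2 = (2·3 + 2 + 3 − 4 − 1) / 2 = 3.

3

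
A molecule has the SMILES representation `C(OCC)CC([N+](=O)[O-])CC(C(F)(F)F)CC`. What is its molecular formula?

Atom tally by fragment:
  C2H5OCH2 → C:3 H:7 O:1
  CH2 → C:1 H:2
  CH(NO2) → C:1 H:1 N:1 O:2
  CH2 → C:1 H:2
  CH(CF3) → C:2 H:1 F:3
  CH2 → C:1 H:2
  CH3 → C:1 H:3
Element totals:
  C: 10
  H: 18
  F: 3
  N: 1
  O: 3

C10H18F3NO3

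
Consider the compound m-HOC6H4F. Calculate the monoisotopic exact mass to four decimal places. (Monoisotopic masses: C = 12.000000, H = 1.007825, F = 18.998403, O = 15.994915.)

112.0324

Element totals:
  C: 6
  H: 5
  F: 1
  O: 1
Molecular formula: C6H5FO.
  M = 6(12.0) + 5(1.007825) + 18.998403 + 15.994915
    = 72.000000 + 5.039125 + 18.998403 + 15.994915 = 112.032443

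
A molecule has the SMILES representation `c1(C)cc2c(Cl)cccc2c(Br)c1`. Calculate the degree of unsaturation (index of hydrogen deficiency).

Atom tally by fragment:
  naphthalene ring system core → C:10 H:8
  (− 3 ring H displaced by substituents)
  + CH3 → C:1 H:3
  + Cl → Cl:1
  + Br → Br:1
Element totals:
  C: 11
  H: 8
  Br: 1
  Cl: 1
Molecular formula: C11H8BrCl.
DoU = (2C + 2 + N − H − X) / 2 = (2·11 + 2 + 0 − 8 − 2) / 2 = 7.

7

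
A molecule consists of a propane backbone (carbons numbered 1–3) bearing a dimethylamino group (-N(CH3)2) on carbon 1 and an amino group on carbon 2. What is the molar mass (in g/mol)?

Atom tally by fragment:
  (CH3)2NCH2 → C:3 H:8 N:1
  CH(NH2) → C:1 H:3 N:1
  CH3 → C:1 H:3
Element totals:
  C: 5
  H: 14
  N: 2
Molecular formula: C5H14N2.
  M = 5(12.011) + 14(1.008) + 2(14.007)
    = 60.055 + 14.112 + 28.014 = 102.181

102.18 g/mol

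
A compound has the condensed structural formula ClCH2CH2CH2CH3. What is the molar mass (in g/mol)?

92.57 g/mol

Element totals:
  C: 4
  H: 9
  Cl: 1
Molecular formula: C4H9Cl.
  M = 4(12.011) + 9(1.008) + 35.45
    = 48.044 + 9.072 + 35.450 = 92.566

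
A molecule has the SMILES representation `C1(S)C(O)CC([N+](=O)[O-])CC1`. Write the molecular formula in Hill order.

Atom tally by fragment:
  cyclohexane ring core → C:6 H:12
  (− 3 ring H displaced by substituents)
  + SH → S:1 H:1
  + OH → O:1 H:1
  + NO2 → N:1 O:2
Element totals:
  C: 6
  H: 11
  N: 1
  O: 3
  S: 1

C6H11NO3S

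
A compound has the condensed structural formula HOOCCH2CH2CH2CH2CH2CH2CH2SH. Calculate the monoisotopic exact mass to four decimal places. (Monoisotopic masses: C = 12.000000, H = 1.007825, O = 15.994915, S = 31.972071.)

Atom tally by fragment:
  HOOCCH2 → C:2 H:3 O:2
  CH2 → C:1 H:2
  CH2 → C:1 H:2
  CH2 → C:1 H:2
  CH2 → C:1 H:2
  CH2 → C:1 H:2
  CH2SH → C:1 H:3 S:1
Element totals:
  C: 8
  H: 16
  O: 2
  S: 1
Molecular formula: C8H16O2S.
  M = 8(12.0) + 16(1.007825) + 2(15.994915) + 31.972071
    = 96.000000 + 16.125200 + 31.989830 + 31.972071 = 176.087101

176.0871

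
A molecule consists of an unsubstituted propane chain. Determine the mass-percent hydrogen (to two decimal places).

Atom tally by fragment:
  CH3 → C:1 H:3
  CH2 → C:1 H:2
  CH3 → C:1 H:3
Element totals:
  C: 3
  H: 8
Molecular formula: C3H8.
Molar mass = 44.097 g/mol.
Mass from H: 8 × 1.008 = 8.064 g/mol.
%H = 8.064 / 44.097 × 100 = 18.29%.

18.29%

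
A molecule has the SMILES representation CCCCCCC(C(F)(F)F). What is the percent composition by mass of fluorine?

Atom tally by fragment:
  CH3 → C:1 H:3
  CH2 → C:1 H:2
  CH2 → C:1 H:2
  CH2 → C:1 H:2
  CH2 → C:1 H:2
  CH2 → C:1 H:2
  CH2CF3 → C:2 H:2 F:3
Element totals:
  C: 8
  H: 15
  F: 3
Molecular formula: C8H15F3.
Molar mass = 168.202 g/mol.
Mass from F: 3 × 18.998 = 56.994 g/mol.
%F = 56.994 / 168.202 × 100 = 33.88%.

33.88%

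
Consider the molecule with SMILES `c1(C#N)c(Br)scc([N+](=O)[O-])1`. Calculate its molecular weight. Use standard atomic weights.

233.04 g/mol

Atom tally by fragment:
  thiophene ring core → C:4 H:4 S:1
  (− 3 ring H displaced by substituents)
  + CN → C:1 N:1
  + Br → Br:1
  + NO2 → N:1 O:2
Element totals:
  C: 5
  H: 1
  Br: 1
  N: 2
  O: 2
  S: 1
Molecular formula: C5HBrN2O2S.
  M = 5(12.011) + 1.008 + 79.904 + 2(14.007) + 2(15.999) + 32.06
    = 60.055 + 1.008 + 79.904 + 28.014 + 31.998 + 32.060 = 233.039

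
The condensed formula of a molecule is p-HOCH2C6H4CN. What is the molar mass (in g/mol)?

133.15 g/mol

Atom tally by fragment:
  benzene ring core → C:6 H:6
  (− 2 ring H displaced by substituents)
  + CH2OH → C:1 H:3 O:1
  + CN → C:1 N:1
Element totals:
  C: 8
  H: 7
  N: 1
  O: 1
Molecular formula: C8H7NO.
  M = 8(12.011) + 7(1.008) + 14.007 + 15.999
    = 96.088 + 7.056 + 14.007 + 15.999 = 133.150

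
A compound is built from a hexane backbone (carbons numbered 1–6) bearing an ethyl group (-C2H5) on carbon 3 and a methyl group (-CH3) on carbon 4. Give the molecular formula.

Atom tally by fragment:
  CH3 → C:1 H:3
  CH2 → C:1 H:2
  CH(C2H5) → C:3 H:6
  CH(CH3) → C:2 H:4
  CH2 → C:1 H:2
  CH3 → C:1 H:3
Element totals:
  C: 9
  H: 20

C9H20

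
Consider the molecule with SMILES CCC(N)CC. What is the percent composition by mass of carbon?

68.90%

Atom tally by fragment:
  CH3 → C:1 H:3
  CH2 → C:1 H:2
  CH(NH2) → C:1 H:3 N:1
  CH2 → C:1 H:2
  CH3 → C:1 H:3
Element totals:
  C: 5
  H: 13
  N: 1
Molecular formula: C5H13N.
Molar mass = 87.166 g/mol.
Mass from C: 5 × 12.011 = 60.055 g/mol.
%C = 60.055 / 87.166 × 100 = 68.90%.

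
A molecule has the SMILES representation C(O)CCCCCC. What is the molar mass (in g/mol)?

116.20 g/mol

Atom tally by fragment:
  HOCH2 → C:1 H:3 O:1
  CH2 → C:1 H:2
  CH2 → C:1 H:2
  CH2 → C:1 H:2
  CH2 → C:1 H:2
  CH2 → C:1 H:2
  CH3 → C:1 H:3
Element totals:
  C: 7
  H: 16
  O: 1
Molecular formula: C7H16O.
  M = 7(12.011) + 16(1.008) + 15.999
    = 84.077 + 16.128 + 15.999 = 116.204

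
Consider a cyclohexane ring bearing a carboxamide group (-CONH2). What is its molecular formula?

C7H13NO

Atom tally by fragment:
  cyclohexane ring core → C:6 H:12
  (− 1 ring H displaced by substituents)
  + CONH2 → C:1 H:2 O:1 N:1
Element totals:
  C: 7
  H: 13
  N: 1
  O: 1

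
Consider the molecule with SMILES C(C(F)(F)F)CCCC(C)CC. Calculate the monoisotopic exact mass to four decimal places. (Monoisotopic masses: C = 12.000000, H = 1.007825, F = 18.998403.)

182.1282

Atom tally by fragment:
  F3CCH2 → C:2 H:2 F:3
  CH2 → C:1 H:2
  CH2 → C:1 H:2
  CH2 → C:1 H:2
  CH(CH3) → C:2 H:4
  CH2 → C:1 H:2
  CH3 → C:1 H:3
Element totals:
  C: 9
  H: 17
  F: 3
Molecular formula: C9H17F3.
  M = 9(12.0) + 17(1.007825) + 3(18.998403)
    = 108.000000 + 17.133025 + 56.995209 = 182.128234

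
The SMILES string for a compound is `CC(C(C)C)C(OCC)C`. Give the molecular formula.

C9H20O

Atom tally by fragment:
  CH3 → C:1 H:3
  CH(CH(CH3)2) → C:4 H:8
  CH(OC2H5) → C:3 H:6 O:1
  CH3 → C:1 H:3
Element totals:
  C: 9
  H: 20
  O: 1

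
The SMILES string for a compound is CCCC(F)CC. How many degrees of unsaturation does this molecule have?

Atom tally by fragment:
  CH3 → C:1 H:3
  CH2 → C:1 H:2
  CH2 → C:1 H:2
  CH(F) → C:1 H:1 F:1
  CH2 → C:1 H:2
  CH3 → C:1 H:3
Element totals:
  C: 6
  H: 13
  F: 1
Molecular formula: C6H13F.
DoU = (2C + 2 + N − H − X) / 2 = (2·6 + 2 + 0 − 13 − 1) / 2 = 0.

0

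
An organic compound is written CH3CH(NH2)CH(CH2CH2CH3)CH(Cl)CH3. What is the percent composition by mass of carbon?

Atom tally by fragment:
  CH3 → C:1 H:3
  CH(NH2) → C:1 H:3 N:1
  CH(CH2CH2CH3) → C:4 H:8
  CH(Cl) → C:1 H:1 Cl:1
  CH3 → C:1 H:3
Element totals:
  C: 8
  H: 18
  Cl: 1
  N: 1
Molecular formula: C8H18ClN.
Molar mass = 163.689 g/mol.
Mass from C: 8 × 12.011 = 96.088 g/mol.
%C = 96.088 / 163.689 × 100 = 58.70%.

58.70%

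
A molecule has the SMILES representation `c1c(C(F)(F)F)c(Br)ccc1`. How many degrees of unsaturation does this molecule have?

Atom tally by fragment:
  benzene ring core → C:6 H:6
  (− 2 ring H displaced by substituents)
  + CF3 → C:1 F:3
  + Br → Br:1
Element totals:
  C: 7
  H: 4
  Br: 1
  F: 3
Molecular formula: C7H4BrF3.
DoU = (2C + 2 + N − H − X) / 2 = (2·7 + 2 + 0 − 4 − 4) / 2 = 4.

4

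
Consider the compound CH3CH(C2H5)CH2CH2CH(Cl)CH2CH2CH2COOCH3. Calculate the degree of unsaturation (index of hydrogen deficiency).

Element totals:
  C: 12
  H: 23
  Cl: 1
  O: 2
Molecular formula: C12H23ClO2.
DoU = (2C + 2 + N − H − X) / 2 = (2·12 + 2 + 0 − 23 − 1) / 2 = 1.

1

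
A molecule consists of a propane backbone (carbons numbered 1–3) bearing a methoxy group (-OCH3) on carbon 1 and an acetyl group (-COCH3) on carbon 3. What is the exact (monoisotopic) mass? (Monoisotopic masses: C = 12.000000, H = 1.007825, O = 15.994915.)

Atom tally by fragment:
  CH3OCH2 → C:2 H:5 O:1
  CH2 → C:1 H:2
  CH2COCH3 → C:3 H:5 O:1
Element totals:
  C: 6
  H: 12
  O: 2
Molecular formula: C6H12O2.
  M = 6(12.0) + 12(1.007825) + 2(15.994915)
    = 72.000000 + 12.093900 + 31.989830 = 116.083730

116.0837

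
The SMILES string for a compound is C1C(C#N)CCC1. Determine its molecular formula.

Atom tally by fragment:
  cyclopentane ring core → C:5 H:10
  (− 1 ring H displaced by substituents)
  + CN → C:1 N:1
Element totals:
  C: 6
  H: 9
  N: 1

C6H9N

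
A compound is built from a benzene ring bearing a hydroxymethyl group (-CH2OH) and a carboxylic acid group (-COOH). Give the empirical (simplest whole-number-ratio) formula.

C8H8O3

Atom tally by fragment:
  benzene ring core → C:6 H:6
  (− 2 ring H displaced by substituents)
  + CH2OH → C:1 H:3 O:1
  + COOH → C:1 H:1 O:2
Element totals:
  C: 8
  H: 8
  O: 3
Molecular formula: C8H8O3.
gcd of subscripts (8, 8, 3) = 1, so the empirical formula equals the molecular formula.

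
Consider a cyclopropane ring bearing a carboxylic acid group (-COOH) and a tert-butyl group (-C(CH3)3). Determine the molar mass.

Atom tally by fragment:
  cyclopropane ring core → C:3 H:6
  (− 2 ring H displaced by substituents)
  + COOH → C:1 H:1 O:2
  + C(CH3)3 → C:4 H:9
Element totals:
  C: 8
  H: 14
  O: 2
Molecular formula: C8H14O2.
  M = 8(12.011) + 14(1.008) + 2(15.999)
    = 96.088 + 14.112 + 31.998 = 142.198

142.20 g/mol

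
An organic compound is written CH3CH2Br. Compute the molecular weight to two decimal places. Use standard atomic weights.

108.97 g/mol

Atom tally by fragment:
  CH3 → C:1 H:3
  CH2Br → C:1 H:2 Br:1
Element totals:
  C: 2
  H: 5
  Br: 1
Molecular formula: C2H5Br.
  M = 2(12.011) + 5(1.008) + 79.904
    = 24.022 + 5.040 + 79.904 = 108.966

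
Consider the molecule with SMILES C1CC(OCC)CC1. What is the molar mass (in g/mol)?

Atom tally by fragment:
  cyclopentane ring core → C:5 H:10
  (− 1 ring H displaced by substituents)
  + OC2H5 → C:2 H:5 O:1
Element totals:
  C: 7
  H: 14
  O: 1
Molecular formula: C7H14O.
  M = 7(12.011) + 14(1.008) + 15.999
    = 84.077 + 14.112 + 15.999 = 114.188

114.19 g/mol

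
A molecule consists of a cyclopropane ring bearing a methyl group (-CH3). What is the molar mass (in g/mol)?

Atom tally by fragment:
  cyclopropane ring core → C:3 H:6
  (− 1 ring H displaced by substituents)
  + CH3 → C:1 H:3
Element totals:
  C: 4
  H: 8
Molecular formula: C4H8.
  M = 4(12.011) + 8(1.008)
    = 48.044 + 8.064 = 56.108

56.11 g/mol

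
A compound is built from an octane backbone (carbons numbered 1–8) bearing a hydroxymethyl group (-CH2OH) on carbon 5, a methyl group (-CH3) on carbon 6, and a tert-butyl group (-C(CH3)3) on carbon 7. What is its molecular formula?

Atom tally by fragment:
  CH3 → C:1 H:3
  CH2 → C:1 H:2
  CH2 → C:1 H:2
  CH2 → C:1 H:2
  CH(CH2OH) → C:2 H:4 O:1
  CH(CH3) → C:2 H:4
  CH(C(CH3)3) → C:5 H:10
  CH3 → C:1 H:3
Element totals:
  C: 14
  H: 30
  O: 1

C14H30O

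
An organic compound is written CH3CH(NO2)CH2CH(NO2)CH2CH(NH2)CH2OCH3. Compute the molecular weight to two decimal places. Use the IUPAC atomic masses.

Atom tally by fragment:
  CH3 → C:1 H:3
  CH(NO2) → C:1 H:1 N:1 O:2
  CH2 → C:1 H:2
  CH(NO2) → C:1 H:1 N:1 O:2
  CH2 → C:1 H:2
  CH(NH2) → C:1 H:3 N:1
  CH2OCH3 → C:2 H:5 O:1
Element totals:
  C: 8
  H: 17
  N: 3
  O: 5
Molecular formula: C8H17N3O5.
  M = 8(12.011) + 17(1.008) + 3(14.007) + 5(15.999)
    = 96.088 + 17.136 + 42.021 + 79.995 = 235.240

235.24 g/mol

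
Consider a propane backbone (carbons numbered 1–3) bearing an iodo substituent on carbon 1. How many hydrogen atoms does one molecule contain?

Atom tally by fragment:
  ICH2 → C:1 H:2 I:1
  CH2 → C:1 H:2
  CH3 → C:1 H:3
Element totals:
  C: 3
  H: 7
  I: 1

7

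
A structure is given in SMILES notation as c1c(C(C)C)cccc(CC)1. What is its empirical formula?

Atom tally by fragment:
  benzene ring core → C:6 H:6
  (− 2 ring H displaced by substituents)
  + CH(CH3)2 → C:3 H:7
  + C2H5 → C:2 H:5
Element totals:
  C: 11
  H: 16
Molecular formula: C11H16.
gcd of subscripts (11, 16) = 1, so the empirical formula equals the molecular formula.

C11H16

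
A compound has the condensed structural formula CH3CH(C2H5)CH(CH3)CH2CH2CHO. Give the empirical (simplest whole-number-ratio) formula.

C9H18O

Atom tally by fragment:
  CH3 → C:1 H:3
  CH(C2H5) → C:3 H:6
  CH(CH3) → C:2 H:4
  CH2 → C:1 H:2
  CH2CHO → C:2 H:3 O:1
Element totals:
  C: 9
  H: 18
  O: 1
Molecular formula: C9H18O.
gcd of subscripts (9, 18, 1) = 1, so the empirical formula equals the molecular formula.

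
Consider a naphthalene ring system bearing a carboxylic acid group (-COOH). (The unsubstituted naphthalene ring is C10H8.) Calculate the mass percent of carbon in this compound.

76.73%

Atom tally by fragment:
  naphthalene ring system core → C:10 H:8
  (− 1 ring H displaced by substituents)
  + COOH → C:1 H:1 O:2
Element totals:
  C: 11
  H: 8
  O: 2
Molecular formula: C11H8O2.
Molar mass = 172.183 g/mol.
Mass from C: 11 × 12.011 = 132.121 g/mol.
%C = 132.121 / 172.183 × 100 = 76.73%.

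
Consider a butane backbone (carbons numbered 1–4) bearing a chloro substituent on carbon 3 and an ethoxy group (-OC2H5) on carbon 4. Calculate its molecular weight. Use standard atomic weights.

136.62 g/mol

Atom tally by fragment:
  CH3 → C:1 H:3
  CH2 → C:1 H:2
  CH(Cl) → C:1 H:1 Cl:1
  CH2OC2H5 → C:3 H:7 O:1
Element totals:
  C: 6
  H: 13
  Cl: 1
  O: 1
Molecular formula: C6H13ClO.
  M = 6(12.011) + 13(1.008) + 35.45 + 15.999
    = 72.066 + 13.104 + 35.450 + 15.999 = 136.619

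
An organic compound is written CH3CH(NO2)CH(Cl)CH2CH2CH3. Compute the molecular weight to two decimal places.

Atom tally by fragment:
  CH3 → C:1 H:3
  CH(NO2) → C:1 H:1 N:1 O:2
  CH(Cl) → C:1 H:1 Cl:1
  CH2 → C:1 H:2
  CH2 → C:1 H:2
  CH3 → C:1 H:3
Element totals:
  C: 6
  H: 12
  Cl: 1
  N: 1
  O: 2
Molecular formula: C6H12ClNO2.
  M = 6(12.011) + 12(1.008) + 35.45 + 14.007 + 2(15.999)
    = 72.066 + 12.096 + 35.450 + 14.007 + 31.998 = 165.617

165.62 g/mol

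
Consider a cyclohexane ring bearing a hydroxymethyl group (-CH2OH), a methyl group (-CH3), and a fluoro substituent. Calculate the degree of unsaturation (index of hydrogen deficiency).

1

Atom tally by fragment:
  cyclohexane ring core → C:6 H:12
  (− 3 ring H displaced by substituents)
  + CH2OH → C:1 H:3 O:1
  + CH3 → C:1 H:3
  + F → F:1
Element totals:
  C: 8
  H: 15
  F: 1
  O: 1
Molecular formula: C8H15FO.
DoU = (2C + 2 + N − H − X) / 2 = (2·8 + 2 + 0 − 15 − 1) / 2 = 1.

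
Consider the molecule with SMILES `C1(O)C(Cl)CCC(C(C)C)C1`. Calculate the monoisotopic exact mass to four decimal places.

176.0968

Atom tally by fragment:
  cyclohexane ring core → C:6 H:12
  (− 3 ring H displaced by substituents)
  + OH → O:1 H:1
  + Cl → Cl:1
  + CH(CH3)2 → C:3 H:7
Element totals:
  C: 9
  H: 17
  Cl: 1
  O: 1
Molecular formula: C9H17ClO.
  M = 9(12.0) + 17(1.007825) + 34.968853 + 15.994915
    = 108.000000 + 17.133025 + 34.968853 + 15.994915 = 176.096793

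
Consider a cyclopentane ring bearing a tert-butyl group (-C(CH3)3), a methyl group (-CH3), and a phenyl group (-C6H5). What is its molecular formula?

C16H24

Atom tally by fragment:
  cyclopentane ring core → C:5 H:10
  (− 3 ring H displaced by substituents)
  + C(CH3)3 → C:4 H:9
  + CH3 → C:1 H:3
  + C6H5 → C:6 H:5
Element totals:
  C: 16
  H: 24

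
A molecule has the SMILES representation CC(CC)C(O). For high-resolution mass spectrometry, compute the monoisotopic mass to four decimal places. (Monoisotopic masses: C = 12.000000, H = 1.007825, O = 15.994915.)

88.0888

Atom tally by fragment:
  CH3 → C:1 H:3
  CH(C2H5) → C:3 H:6
  CH2OH → C:1 H:3 O:1
Element totals:
  C: 5
  H: 12
  O: 1
Molecular formula: C5H12O.
  M = 5(12.0) + 12(1.007825) + 15.994915
    = 60.000000 + 12.093900 + 15.994915 = 88.088815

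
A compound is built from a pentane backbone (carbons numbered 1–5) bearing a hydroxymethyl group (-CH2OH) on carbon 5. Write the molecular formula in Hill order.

C6H14O

Atom tally by fragment:
  CH3 → C:1 H:3
  CH2 → C:1 H:2
  CH2 → C:1 H:2
  CH2 → C:1 H:2
  CH2CH2OH → C:2 H:5 O:1
Element totals:
  C: 6
  H: 14
  O: 1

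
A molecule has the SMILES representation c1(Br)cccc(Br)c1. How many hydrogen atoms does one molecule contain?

4

Atom tally by fragment:
  benzene ring core → C:6 H:6
  (− 2 ring H displaced by substituents)
  + Br → Br:1
  + Br → Br:1
Element totals:
  C: 6
  H: 4
  Br: 2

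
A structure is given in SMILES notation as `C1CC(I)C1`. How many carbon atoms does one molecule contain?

4

Atom tally by fragment:
  cyclobutane ring core → C:4 H:8
  (− 1 ring H displaced by substituents)
  + I → I:1
Element totals:
  C: 4
  H: 7
  I: 1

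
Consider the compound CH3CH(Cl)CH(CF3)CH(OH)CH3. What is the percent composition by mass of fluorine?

Atom tally by fragment:
  CH3 → C:1 H:3
  CH(Cl) → C:1 H:1 Cl:1
  CH(CF3) → C:2 H:1 F:3
  CH(OH) → C:1 H:2 O:1
  CH3 → C:1 H:3
Element totals:
  C: 6
  H: 10
  Cl: 1
  F: 3
  O: 1
Molecular formula: C6H10ClF3O.
Molar mass = 190.589 g/mol.
Mass from F: 3 × 18.998 = 56.994 g/mol.
%F = 56.994 / 190.589 × 100 = 29.90%.

29.90%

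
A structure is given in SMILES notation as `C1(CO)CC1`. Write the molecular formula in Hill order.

Atom tally by fragment:
  cyclopropane ring core → C:3 H:6
  (− 1 ring H displaced by substituents)
  + CH2OH → C:1 H:3 O:1
Element totals:
  C: 4
  H: 8
  O: 1

C4H8O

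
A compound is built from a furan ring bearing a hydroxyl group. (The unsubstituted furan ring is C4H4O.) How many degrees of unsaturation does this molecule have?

3

Atom tally by fragment:
  furan ring core → C:4 H:4 O:1
  (− 1 ring H displaced by substituents)
  + OH → O:1 H:1
Element totals:
  C: 4
  H: 4
  O: 2
Molecular formula: C4H4O2.
DoU = (2C + 2 + N − H − X) / 2 = (2·4 + 2 + 0 − 4 − 0) / 2 = 3.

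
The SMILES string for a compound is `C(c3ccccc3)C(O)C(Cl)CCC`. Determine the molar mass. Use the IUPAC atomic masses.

212.72 g/mol

Atom tally by fragment:
  C6H5CH2 → C:7 H:7
  CH(OH) → C:1 H:2 O:1
  CH(Cl) → C:1 H:1 Cl:1
  CH2 → C:1 H:2
  CH2 → C:1 H:2
  CH3 → C:1 H:3
Element totals:
  C: 12
  H: 17
  Cl: 1
  O: 1
Molecular formula: C12H17ClO.
  M = 12(12.011) + 17(1.008) + 35.45 + 15.999
    = 144.132 + 17.136 + 35.450 + 15.999 = 212.717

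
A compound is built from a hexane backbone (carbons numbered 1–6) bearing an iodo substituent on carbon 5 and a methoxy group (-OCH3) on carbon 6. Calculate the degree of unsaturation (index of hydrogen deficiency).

Atom tally by fragment:
  CH3 → C:1 H:3
  CH2 → C:1 H:2
  CH2 → C:1 H:2
  CH2 → C:1 H:2
  CH(I) → C:1 H:1 I:1
  CH2OCH3 → C:2 H:5 O:1
Element totals:
  C: 7
  H: 15
  I: 1
  O: 1
Molecular formula: C7H15IO.
DoU = (2C + 2 + N − H − X) / 2 = (2·7 + 2 + 0 − 15 − 1) / 2 = 0.

0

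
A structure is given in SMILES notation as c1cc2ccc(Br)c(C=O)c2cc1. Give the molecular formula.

Atom tally by fragment:
  naphthalene ring system core → C:10 H:8
  (− 2 ring H displaced by substituents)
  + Br → Br:1
  + CHO → C:1 H:1 O:1
Element totals:
  C: 11
  H: 7
  Br: 1
  O: 1

C11H7BrO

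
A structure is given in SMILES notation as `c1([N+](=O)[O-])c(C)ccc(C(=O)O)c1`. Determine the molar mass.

Atom tally by fragment:
  benzene ring core → C:6 H:6
  (− 3 ring H displaced by substituents)
  + NO2 → N:1 O:2
  + CH3 → C:1 H:3
  + COOH → C:1 H:1 O:2
Element totals:
  C: 8
  H: 7
  N: 1
  O: 4
Molecular formula: C8H7NO4.
  M = 8(12.011) + 7(1.008) + 14.007 + 4(15.999)
    = 96.088 + 7.056 + 14.007 + 63.996 = 181.147

181.15 g/mol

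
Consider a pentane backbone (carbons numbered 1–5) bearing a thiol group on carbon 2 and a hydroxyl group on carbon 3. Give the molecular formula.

C5H12OS

Atom tally by fragment:
  CH3 → C:1 H:3
  CH(SH) → C:1 H:2 S:1
  CH(OH) → C:1 H:2 O:1
  CH2 → C:1 H:2
  CH3 → C:1 H:3
Element totals:
  C: 5
  H: 12
  O: 1
  S: 1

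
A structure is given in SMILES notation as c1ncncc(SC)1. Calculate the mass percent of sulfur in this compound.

25.41%

Atom tally by fragment:
  pyrimidine ring core → C:4 H:4 N:2
  (− 1 ring H displaced by substituents)
  + SCH3 → C:1 H:3 S:1
Element totals:
  C: 5
  H: 6
  N: 2
  S: 1
Molecular formula: C5H6N2S.
Molar mass = 126.177 g/mol.
Mass from S: 1 × 32.06 = 32.060 g/mol.
%S = 32.060 / 126.177 × 100 = 25.41%.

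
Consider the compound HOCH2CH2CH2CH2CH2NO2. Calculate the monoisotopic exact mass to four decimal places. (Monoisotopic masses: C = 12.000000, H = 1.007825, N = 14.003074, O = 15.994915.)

133.0739

Element totals:
  C: 5
  H: 11
  N: 1
  O: 3
Molecular formula: C5H11NO3.
  M = 5(12.0) + 11(1.007825) + 14.003074 + 3(15.994915)
    = 60.000000 + 11.086075 + 14.003074 + 47.984745 = 133.073894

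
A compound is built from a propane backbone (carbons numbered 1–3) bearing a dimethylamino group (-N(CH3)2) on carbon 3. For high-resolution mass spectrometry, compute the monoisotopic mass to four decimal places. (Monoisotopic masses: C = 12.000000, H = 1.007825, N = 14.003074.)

Atom tally by fragment:
  CH3 → C:1 H:3
  CH2 → C:1 H:2
  CH2N(CH3)2 → C:3 H:8 N:1
Element totals:
  C: 5
  H: 13
  N: 1
Molecular formula: C5H13N.
  M = 5(12.0) + 13(1.007825) + 14.003074
    = 60.000000 + 13.101725 + 14.003074 = 87.104799

87.1048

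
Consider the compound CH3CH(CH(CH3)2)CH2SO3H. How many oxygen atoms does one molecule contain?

3

Atom tally by fragment:
  CH3 → C:1 H:3
  CH(CH(CH3)2) → C:4 H:8
  CH2SO3H → C:1 H:3 S:1 O:3
Element totals:
  C: 6
  H: 14
  O: 3
  S: 1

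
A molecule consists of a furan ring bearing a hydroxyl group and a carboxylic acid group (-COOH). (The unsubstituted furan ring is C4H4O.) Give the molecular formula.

Atom tally by fragment:
  furan ring core → C:4 H:4 O:1
  (− 2 ring H displaced by substituents)
  + OH → O:1 H:1
  + COOH → C:1 H:1 O:2
Element totals:
  C: 5
  H: 4
  O: 4

C5H4O4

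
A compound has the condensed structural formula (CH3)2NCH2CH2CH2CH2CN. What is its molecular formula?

C7H14N2

Atom tally by fragment:
  (CH3)2NCH2 → C:3 H:8 N:1
  CH2 → C:1 H:2
  CH2 → C:1 H:2
  CH2CN → C:2 H:2 N:1
Element totals:
  C: 7
  H: 14
  N: 2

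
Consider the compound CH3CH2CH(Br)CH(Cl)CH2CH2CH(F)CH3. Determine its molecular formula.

C8H15BrClF

Atom tally by fragment:
  CH3 → C:1 H:3
  CH2 → C:1 H:2
  CH(Br) → C:1 H:1 Br:1
  CH(Cl) → C:1 H:1 Cl:1
  CH2 → C:1 H:2
  CH2 → C:1 H:2
  CH(F) → C:1 H:1 F:1
  CH3 → C:1 H:3
Element totals:
  C: 8
  H: 15
  Br: 1
  Cl: 1
  F: 1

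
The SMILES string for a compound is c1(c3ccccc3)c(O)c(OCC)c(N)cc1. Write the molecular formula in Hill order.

Atom tally by fragment:
  benzene ring core → C:6 H:6
  (− 4 ring H displaced by substituents)
  + C6H5 → C:6 H:5
  + OH → O:1 H:1
  + OC2H5 → C:2 H:5 O:1
  + NH2 → N:1 H:2
Element totals:
  C: 14
  H: 15
  N: 1
  O: 2

C14H15NO2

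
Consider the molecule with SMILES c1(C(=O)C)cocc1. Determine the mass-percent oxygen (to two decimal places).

Atom tally by fragment:
  furan ring core → C:4 H:4 O:1
  (− 1 ring H displaced by substituents)
  + COCH3 → C:2 H:3 O:1
Element totals:
  C: 6
  H: 6
  O: 2
Molecular formula: C6H6O2.
Molar mass = 110.112 g/mol.
Mass from O: 2 × 15.999 = 31.998 g/mol.
%O = 31.998 / 110.112 × 100 = 29.06%.

29.06%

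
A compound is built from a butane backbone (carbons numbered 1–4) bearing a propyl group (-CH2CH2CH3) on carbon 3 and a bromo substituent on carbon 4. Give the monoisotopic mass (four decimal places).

178.0357

Atom tally by fragment:
  CH3 → C:1 H:3
  CH2 → C:1 H:2
  CH(CH2CH2CH3) → C:4 H:8
  CH2Br → C:1 H:2 Br:1
Element totals:
  C: 7
  H: 15
  Br: 1
Molecular formula: C7H15Br.
  M = 7(12.0) + 15(1.007825) + 78.918338
    = 84.000000 + 15.117375 + 78.918338 = 178.035713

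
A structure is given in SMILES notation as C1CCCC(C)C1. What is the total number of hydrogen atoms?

Atom tally by fragment:
  cyclohexane ring core → C:6 H:12
  (− 1 ring H displaced by substituents)
  + CH3 → C:1 H:3
Element totals:
  C: 7
  H: 14

14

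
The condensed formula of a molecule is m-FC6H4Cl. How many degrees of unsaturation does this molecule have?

4

Element totals:
  C: 6
  H: 4
  Cl: 1
  F: 1
Molecular formula: C6H4ClF.
DoU = (2C + 2 + N − H − X) / 2 = (2·6 + 2 + 0 − 4 − 2) / 2 = 4.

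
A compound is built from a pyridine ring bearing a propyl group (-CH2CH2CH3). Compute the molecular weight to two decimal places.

Atom tally by fragment:
  pyridine ring core → C:5 H:5 N:1
  (− 1 ring H displaced by substituents)
  + CH2CH2CH3 → C:3 H:7
Element totals:
  C: 8
  H: 11
  N: 1
Molecular formula: C8H11N.
  M = 8(12.011) + 11(1.008) + 14.007
    = 96.088 + 11.088 + 14.007 = 121.183

121.18 g/mol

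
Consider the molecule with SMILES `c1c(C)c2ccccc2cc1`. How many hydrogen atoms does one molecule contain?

Atom tally by fragment:
  naphthalene ring system core → C:10 H:8
  (− 1 ring H displaced by substituents)
  + CH3 → C:1 H:3
Element totals:
  C: 11
  H: 10

10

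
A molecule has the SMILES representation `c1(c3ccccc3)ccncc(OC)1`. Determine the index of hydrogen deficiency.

8

Atom tally by fragment:
  pyridine ring core → C:5 H:5 N:1
  (− 2 ring H displaced by substituents)
  + C6H5 → C:6 H:5
  + OCH3 → C:1 H:3 O:1
Element totals:
  C: 12
  H: 11
  N: 1
  O: 1
Molecular formula: C12H11NO.
DoU = (2C + 2 + N − H − X) / 2 = (2·12 + 2 + 1 − 11 − 0) / 2 = 8.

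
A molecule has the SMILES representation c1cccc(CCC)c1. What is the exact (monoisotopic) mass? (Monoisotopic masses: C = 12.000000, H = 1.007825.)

Atom tally by fragment:
  benzene ring core → C:6 H:6
  (− 1 ring H displaced by substituents)
  + CH2CH2CH3 → C:3 H:7
Element totals:
  C: 9
  H: 12
Molecular formula: C9H12.
  M = 9(12.0) + 12(1.007825)
    = 108.000000 + 12.093900 = 120.093900

120.0939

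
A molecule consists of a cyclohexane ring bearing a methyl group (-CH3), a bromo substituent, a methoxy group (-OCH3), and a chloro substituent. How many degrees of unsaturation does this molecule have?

1

Atom tally by fragment:
  cyclohexane ring core → C:6 H:12
  (− 4 ring H displaced by substituents)
  + CH3 → C:1 H:3
  + Br → Br:1
  + OCH3 → C:1 H:3 O:1
  + Cl → Cl:1
Element totals:
  C: 8
  H: 14
  Br: 1
  Cl: 1
  O: 1
Molecular formula: C8H14BrClO.
DoU = (2C + 2 + N − H − X) / 2 = (2·8 + 2 + 0 − 14 − 2) / 2 = 1.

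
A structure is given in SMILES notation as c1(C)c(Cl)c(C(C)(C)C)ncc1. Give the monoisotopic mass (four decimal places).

183.0815

Atom tally by fragment:
  pyridine ring core → C:5 H:5 N:1
  (− 3 ring H displaced by substituents)
  + CH3 → C:1 H:3
  + Cl → Cl:1
  + C(CH3)3 → C:4 H:9
Element totals:
  C: 10
  H: 14
  Cl: 1
  N: 1
Molecular formula: C10H14ClN.
  M = 10(12.0) + 14(1.007825) + 34.968853 + 14.003074
    = 120.000000 + 14.109550 + 34.968853 + 14.003074 = 183.081477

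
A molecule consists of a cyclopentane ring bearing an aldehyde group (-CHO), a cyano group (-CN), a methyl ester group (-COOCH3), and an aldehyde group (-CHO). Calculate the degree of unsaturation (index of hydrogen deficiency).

6

Atom tally by fragment:
  cyclopentane ring core → C:5 H:10
  (− 4 ring H displaced by substituents)
  + CHO → C:1 H:1 O:1
  + CN → C:1 N:1
  + COOCH3 → C:2 H:3 O:2
  + CHO → C:1 H:1 O:1
Element totals:
  C: 10
  H: 11
  N: 1
  O: 4
Molecular formula: C10H11NO4.
DoU = (2C + 2 + N − H − X) / 2 = (2·10 + 2 + 1 − 11 − 0) / 2 = 6.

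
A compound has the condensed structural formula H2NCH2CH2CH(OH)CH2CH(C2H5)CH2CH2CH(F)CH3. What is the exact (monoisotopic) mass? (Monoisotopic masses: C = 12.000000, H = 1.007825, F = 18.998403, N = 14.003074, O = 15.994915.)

205.1842

Atom tally by fragment:
  H2NCH2 → C:1 H:4 N:1
  CH2 → C:1 H:2
  CH(OH) → C:1 H:2 O:1
  CH2 → C:1 H:2
  CH(C2H5) → C:3 H:6
  CH2 → C:1 H:2
  CH2 → C:1 H:2
  CH(F) → C:1 H:1 F:1
  CH3 → C:1 H:3
Element totals:
  C: 11
  H: 24
  F: 1
  N: 1
  O: 1
Molecular formula: C11H24FNO.
  M = 11(12.0) + 24(1.007825) + 18.998403 + 14.003074 + 15.994915
    = 132.000000 + 24.187800 + 18.998403 + 14.003074 + 15.994915 = 205.184192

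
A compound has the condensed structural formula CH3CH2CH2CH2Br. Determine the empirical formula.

Atom tally by fragment:
  CH3 → C:1 H:3
  CH2 → C:1 H:2
  CH2 → C:1 H:2
  CH2Br → C:1 H:2 Br:1
Element totals:
  C: 4
  H: 9
  Br: 1
Molecular formula: C4H9Br.
gcd of subscripts (1, 4, 9) = 1, so the empirical formula equals the molecular formula.

C4H9Br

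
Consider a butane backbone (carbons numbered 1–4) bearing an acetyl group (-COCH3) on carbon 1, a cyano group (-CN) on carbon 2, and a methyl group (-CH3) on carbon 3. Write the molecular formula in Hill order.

C8H13NO

Atom tally by fragment:
  CH3COCH2 → C:3 H:5 O:1
  CH(CN) → C:2 H:1 N:1
  CH(CH3) → C:2 H:4
  CH3 → C:1 H:3
Element totals:
  C: 8
  H: 13
  N: 1
  O: 1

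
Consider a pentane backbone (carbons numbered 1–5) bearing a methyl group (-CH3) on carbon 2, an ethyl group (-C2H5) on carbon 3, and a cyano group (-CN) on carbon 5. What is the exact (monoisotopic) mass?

139.1361

Atom tally by fragment:
  CH3 → C:1 H:3
  CH(CH3) → C:2 H:4
  CH(C2H5) → C:3 H:6
  CH2 → C:1 H:2
  CH2CN → C:2 H:2 N:1
Element totals:
  C: 9
  H: 17
  N: 1
Molecular formula: C9H17N.
  M = 9(12.0) + 17(1.007825) + 14.003074
    = 108.000000 + 17.133025 + 14.003074 = 139.136099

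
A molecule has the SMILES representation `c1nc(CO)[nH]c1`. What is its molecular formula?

C4H6N2O

Atom tally by fragment:
  imidazole ring core → C:3 H:4 N:2
  (− 1 ring H displaced by substituents)
  + CH2OH → C:1 H:3 O:1
Element totals:
  C: 4
  H: 6
  N: 2
  O: 1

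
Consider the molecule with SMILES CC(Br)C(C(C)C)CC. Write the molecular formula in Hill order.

C8H17Br

Atom tally by fragment:
  CH3 → C:1 H:3
  CH(Br) → C:1 H:1 Br:1
  CH(CH(CH3)2) → C:4 H:8
  CH2 → C:1 H:2
  CH3 → C:1 H:3
Element totals:
  C: 8
  H: 17
  Br: 1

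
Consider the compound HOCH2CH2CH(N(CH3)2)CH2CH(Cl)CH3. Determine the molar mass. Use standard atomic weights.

Atom tally by fragment:
  HOCH2 → C:1 H:3 O:1
  CH2 → C:1 H:2
  CH(N(CH3)2) → C:3 H:7 N:1
  CH2 → C:1 H:2
  CH(Cl) → C:1 H:1 Cl:1
  CH3 → C:1 H:3
Element totals:
  C: 8
  H: 18
  Cl: 1
  N: 1
  O: 1
Molecular formula: C8H18ClNO.
  M = 8(12.011) + 18(1.008) + 35.45 + 14.007 + 15.999
    = 96.088 + 18.144 + 35.450 + 14.007 + 15.999 = 179.688

179.69 g/mol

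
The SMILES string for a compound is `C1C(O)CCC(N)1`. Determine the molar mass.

Atom tally by fragment:
  cyclopentane ring core → C:5 H:10
  (− 2 ring H displaced by substituents)
  + OH → O:1 H:1
  + NH2 → N:1 H:2
Element totals:
  C: 5
  H: 11
  N: 1
  O: 1
Molecular formula: C5H11NO.
  M = 5(12.011) + 11(1.008) + 14.007 + 15.999
    = 60.055 + 11.088 + 14.007 + 15.999 = 101.149

101.15 g/mol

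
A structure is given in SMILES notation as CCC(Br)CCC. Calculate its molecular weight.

Atom tally by fragment:
  CH3 → C:1 H:3
  CH2 → C:1 H:2
  CH(Br) → C:1 H:1 Br:1
  CH2 → C:1 H:2
  CH2 → C:1 H:2
  CH3 → C:1 H:3
Element totals:
  C: 6
  H: 13
  Br: 1
Molecular formula: C6H13Br.
  M = 6(12.011) + 13(1.008) + 79.904
    = 72.066 + 13.104 + 79.904 = 165.074

165.07 g/mol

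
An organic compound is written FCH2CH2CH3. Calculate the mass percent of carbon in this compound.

58.04%

Element totals:
  C: 3
  H: 7
  F: 1
Molecular formula: C3H7F.
Molar mass = 62.087 g/mol.
Mass from C: 3 × 12.011 = 36.033 g/mol.
%C = 36.033 / 62.087 × 100 = 58.04%.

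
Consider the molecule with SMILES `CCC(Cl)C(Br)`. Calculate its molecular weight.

Atom tally by fragment:
  CH3 → C:1 H:3
  CH2 → C:1 H:2
  CH(Cl) → C:1 H:1 Cl:1
  CH2Br → C:1 H:2 Br:1
Element totals:
  C: 4
  H: 8
  Br: 1
  Cl: 1
Molecular formula: C4H8BrCl.
  M = 4(12.011) + 8(1.008) + 79.904 + 35.45
    = 48.044 + 8.064 + 79.904 + 35.450 = 171.462

171.46 g/mol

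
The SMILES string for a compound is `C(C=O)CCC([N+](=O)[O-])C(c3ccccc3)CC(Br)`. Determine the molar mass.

328.21 g/mol

Atom tally by fragment:
  OHCCH2 → C:2 H:3 O:1
  CH2 → C:1 H:2
  CH2 → C:1 H:2
  CH(NO2) → C:1 H:1 N:1 O:2
  CH(C6H5) → C:7 H:6
  CH2 → C:1 H:2
  CH2Br → C:1 H:2 Br:1
Element totals:
  C: 14
  H: 18
  Br: 1
  N: 1
  O: 3
Molecular formula: C14H18BrNO3.
  M = 14(12.011) + 18(1.008) + 79.904 + 14.007 + 3(15.999)
    = 168.154 + 18.144 + 79.904 + 14.007 + 47.997 = 328.206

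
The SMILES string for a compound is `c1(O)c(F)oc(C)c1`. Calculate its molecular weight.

Atom tally by fragment:
  furan ring core → C:4 H:4 O:1
  (− 3 ring H displaced by substituents)
  + OH → O:1 H:1
  + F → F:1
  + CH3 → C:1 H:3
Element totals:
  C: 5
  H: 5
  F: 1
  O: 2
Molecular formula: C5H5FO2.
  M = 5(12.011) + 5(1.008) + 18.998 + 2(15.999)
    = 60.055 + 5.040 + 18.998 + 31.998 = 116.091

116.09 g/mol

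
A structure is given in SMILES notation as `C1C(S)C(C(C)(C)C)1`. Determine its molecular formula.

C7H14S

Atom tally by fragment:
  cyclopropane ring core → C:3 H:6
  (− 2 ring H displaced by substituents)
  + SH → S:1 H:1
  + C(CH3)3 → C:4 H:9
Element totals:
  C: 7
  H: 14
  S: 1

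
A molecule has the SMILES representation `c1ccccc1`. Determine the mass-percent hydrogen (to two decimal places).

Atom tally by fragment:
  benzene ring core → C:6 H:6
Element totals:
  C: 6
  H: 6
Molecular formula: C6H6.
Molar mass = 78.114 g/mol.
Mass from H: 6 × 1.008 = 6.048 g/mol.
%H = 6.048 / 78.114 × 100 = 7.74%.

7.74%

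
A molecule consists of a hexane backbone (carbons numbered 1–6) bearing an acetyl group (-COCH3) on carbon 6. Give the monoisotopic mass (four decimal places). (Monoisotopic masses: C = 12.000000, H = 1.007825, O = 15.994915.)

Atom tally by fragment:
  CH3 → C:1 H:3
  CH2 → C:1 H:2
  CH2 → C:1 H:2
  CH2 → C:1 H:2
  CH2 → C:1 H:2
  CH2COCH3 → C:3 H:5 O:1
Element totals:
  C: 8
  H: 16
  O: 1
Molecular formula: C8H16O.
  M = 8(12.0) + 16(1.007825) + 15.994915
    = 96.000000 + 16.125200 + 15.994915 = 128.120115

128.1201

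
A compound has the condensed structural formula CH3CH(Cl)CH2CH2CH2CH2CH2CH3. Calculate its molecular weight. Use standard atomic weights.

Element totals:
  C: 8
  H: 17
  Cl: 1
Molecular formula: C8H17Cl.
  M = 8(12.011) + 17(1.008) + 35.45
    = 96.088 + 17.136 + 35.450 = 148.674

148.67 g/mol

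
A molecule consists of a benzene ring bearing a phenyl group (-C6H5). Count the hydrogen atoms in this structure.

Atom tally by fragment:
  benzene ring core → C:6 H:6
  (− 1 ring H displaced by substituents)
  + C6H5 → C:6 H:5
Element totals:
  C: 12
  H: 10

10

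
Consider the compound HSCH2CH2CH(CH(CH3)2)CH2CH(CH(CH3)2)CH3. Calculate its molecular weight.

202.40 g/mol

Atom tally by fragment:
  HSCH2 → C:1 H:3 S:1
  CH2 → C:1 H:2
  CH(CH(CH3)2) → C:4 H:8
  CH2 → C:1 H:2
  CH(CH(CH3)2) → C:4 H:8
  CH3 → C:1 H:3
Element totals:
  C: 12
  H: 26
  S: 1
Molecular formula: C12H26S.
  M = 12(12.011) + 26(1.008) + 32.06
    = 144.132 + 26.208 + 32.060 = 202.400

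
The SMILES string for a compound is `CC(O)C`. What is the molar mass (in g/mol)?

Atom tally by fragment:
  CH3 → C:1 H:3
  CH(OH) → C:1 H:2 O:1
  CH3 → C:1 H:3
Element totals:
  C: 3
  H: 8
  O: 1
Molecular formula: C3H8O.
  M = 3(12.011) + 8(1.008) + 15.999
    = 36.033 + 8.064 + 15.999 = 60.096

60.10 g/mol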